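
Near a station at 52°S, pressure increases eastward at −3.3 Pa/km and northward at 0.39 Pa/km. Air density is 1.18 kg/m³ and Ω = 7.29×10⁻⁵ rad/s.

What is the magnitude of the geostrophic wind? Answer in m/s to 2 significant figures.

Coriolis parameter at 52°S:
f = 2Ω sin φ = 2 × 7.29×10⁻⁵ × sin 52° = 1.15×10⁻⁴ s⁻¹
In the Southern Hemisphere f is negative: f = −1.15×10⁻⁴ s⁻¹.
Component geostrophic relations (x east, y north):
u_g = −(1/(fρ)) ∂P/∂y,  v_g = (1/(fρ)) ∂P/∂x
u_g = −(0.39×10⁻³)/(−1.15×10⁻⁴ × 1.18) = 2.88 m/s;  v_g = (−3.3×10⁻³)/(−1.15×10⁻⁴ × 1.18) = 24.3 m/s
|V_g| = √(u_g² + v_g²) = 24.5 m/s

25 m/s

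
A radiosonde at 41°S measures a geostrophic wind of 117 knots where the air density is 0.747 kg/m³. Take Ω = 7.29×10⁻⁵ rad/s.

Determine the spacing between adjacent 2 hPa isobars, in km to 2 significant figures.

Coriolis parameter at 41°S:
f = 2Ω sin φ = 2 × 7.29×10⁻⁵ × sin 41° = 9.57×10⁻⁵ s⁻¹
Wind speed in SI: 117 knots = 60.2 m/s
Geostrophic balance rearranged: |∂P/∂n| = f ρ V_g
|∂P/∂n| = 9.57×10⁻⁵ × 0.747 × 60.2 = 4.30×10⁻³ Pa/m
Isobar spacing: Δn = ΔP/|∂P/∂n| = 200 Pa / 4.30×10⁻³ Pa/m = 46503 m ≈ 47 km

47 km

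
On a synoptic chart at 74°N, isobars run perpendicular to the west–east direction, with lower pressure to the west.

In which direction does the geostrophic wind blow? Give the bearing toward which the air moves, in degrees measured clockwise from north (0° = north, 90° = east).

The pressure-gradient force points toward the west (bearing 270°).
Geostrophic balance: in the Northern Hemisphere the Coriolis force deflects motion to the right, so the geostrophic wind blows 90° to the right of the pressure-gradient force (low pressure on the left).
Rotating 270° by 90° clockwise gives 000° — the wind blows toward the north.

000°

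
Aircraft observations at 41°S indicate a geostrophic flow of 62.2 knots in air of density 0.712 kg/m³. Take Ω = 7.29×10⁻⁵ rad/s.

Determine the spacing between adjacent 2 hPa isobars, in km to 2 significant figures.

Coriolis parameter at 41°S:
f = 2Ω sin φ = 2 × 7.29×10⁻⁵ × sin 41° = 9.57×10⁻⁵ s⁻¹
Wind speed in SI: 62.2 knots = 32.0 m/s
Geostrophic balance rearranged: |∂P/∂n| = f ρ V_g
|∂P/∂n| = 9.57×10⁻⁵ × 0.712 × 32.0 = 2.18×10⁻³ Pa/m
Isobar spacing: Δn = ΔP/|∂P/∂n| = 200 Pa / 2.18×10⁻³ Pa/m = 91774 m ≈ 92 km

92 km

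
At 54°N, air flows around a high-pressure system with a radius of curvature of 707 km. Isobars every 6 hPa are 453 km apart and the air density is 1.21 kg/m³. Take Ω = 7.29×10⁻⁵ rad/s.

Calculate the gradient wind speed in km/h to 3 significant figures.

38.3 km/h

Coriolis parameter at 54°N:
f = 2Ω sin φ = 2 × 7.29×10⁻⁵ × sin 54° = 1.18×10⁻⁴ s⁻¹
Pressure gradient: |∂P/∂n| = 600 Pa / 453000 m = 1.32×10⁻³ Pa/m
Geostrophic speed: V_g = |∂P/∂n|/(fρ) = 1.32×10⁻³/(1.18×10⁻⁴ × 1.21) = 9.28 m/s
Around a high, pressure-gradient force acts outward with centrifugal, so Coriolis balances both:
fV = (1/ρ)|∂P/∂n| + V²/R  →  V² − fR·V + fR·V_g = 0
With fR = 1.18×10⁻⁴ × 707×10³ m = 83.4 m/s:
V = [fR − √((fR)² − 4 fR V_g)]/2 = [83.4 − √(83.4² − 4×83.4×9.28)]/2 = 10.6 m/s
Supergeostrophic (V > V_g = 9.28 m/s), as expected around a high.
Converting: 10.6 m/s × 3.6 = 38.3 km/h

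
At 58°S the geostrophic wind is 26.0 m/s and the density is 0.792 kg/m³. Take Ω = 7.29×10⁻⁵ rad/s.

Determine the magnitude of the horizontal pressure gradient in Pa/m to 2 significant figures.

Coriolis parameter at 58°S:
f = 2Ω sin φ = 2 × 7.29×10⁻⁵ × sin 58° = 1.24×10⁻⁴ s⁻¹
Geostrophic balance rearranged: |∂P/∂n| = f ρ V_g
|∂P/∂n| = 1.24×10⁻⁴ × 0.792 × 26.0 = 2.55×10⁻³ Pa/m

2.5×10⁻³ Pa/m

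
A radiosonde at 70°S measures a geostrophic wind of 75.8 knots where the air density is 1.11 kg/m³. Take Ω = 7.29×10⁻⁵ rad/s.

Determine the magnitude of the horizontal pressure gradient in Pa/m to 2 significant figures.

5.9×10⁻³ Pa/m

Coriolis parameter at 70°S:
f = 2Ω sin φ = 2 × 7.29×10⁻⁵ × sin 70° = 1.37×10⁻⁴ s⁻¹
Wind speed in SI: 75.8 knots = 39.0 m/s
Geostrophic balance rearranged: |∂P/∂n| = f ρ V_g
|∂P/∂n| = 1.37×10⁻⁴ × 1.11 × 39.0 = 5.93×10⁻³ Pa/m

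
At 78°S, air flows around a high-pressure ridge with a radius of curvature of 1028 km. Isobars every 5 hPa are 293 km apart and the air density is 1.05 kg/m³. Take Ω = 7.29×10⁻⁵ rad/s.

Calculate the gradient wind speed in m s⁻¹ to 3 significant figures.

12.5 m s⁻¹

Coriolis parameter at 78°S:
f = 2Ω sin φ = 2 × 7.29×10⁻⁵ × sin 78° = 1.43×10⁻⁴ s⁻¹
Pressure gradient: |∂P/∂n| = 500 Pa / 293000 m = 1.71×10⁻³ Pa/m
Geostrophic speed: V_g = |∂P/∂n|/(fρ) = 1.71×10⁻³/(1.43×10⁻⁴ × 1.05) = 11.4 m/s
Around a high, pressure-gradient force acts outward with centrifugal, so Coriolis balances both:
fV = (1/ρ)|∂P/∂n| + V²/R  →  V² − fR·V + fR·V_g = 0
With fR = 1.43×10⁻⁴ × 1028×10³ m = 147 m/s:
V = [fR − √((fR)² − 4 fR V_g)]/2 = [147 − √(147² − 4×147×11.4)]/2 = 12.5 m/s
Supergeostrophic (V > V_g = 11.4 m/s), as expected around a high.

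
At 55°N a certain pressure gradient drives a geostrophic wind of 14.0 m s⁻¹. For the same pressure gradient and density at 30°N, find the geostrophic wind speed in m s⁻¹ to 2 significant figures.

With the same pressure gradient and density, V_g ∝ 1/f ∝ 1/sin φ.
V₂ = V₁ · sin φ₁ / sin φ₂ = 14.0 × sin 55° / sin 30°
V₂ = 14.0 × 0.8192/0.5000 = 23 m s⁻¹

23 m s⁻¹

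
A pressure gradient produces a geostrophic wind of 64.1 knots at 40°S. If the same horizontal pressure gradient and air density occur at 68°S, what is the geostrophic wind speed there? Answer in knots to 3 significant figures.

44.4 knots

With the same pressure gradient and density, V_g ∝ 1/f ∝ 1/sin φ.
V₂ = V₁ · sin φ₁ / sin φ₂ = 64.1 × sin 40° / sin 68°
V₂ = 64.1 × 0.6428/0.9272 = 44.4 knots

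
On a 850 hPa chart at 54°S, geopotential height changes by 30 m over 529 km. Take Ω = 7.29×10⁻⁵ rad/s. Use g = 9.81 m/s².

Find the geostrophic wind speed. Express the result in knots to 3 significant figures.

9.17 knots

Coriolis parameter at 54°S:
f = 2Ω sin φ = 2 × 7.29×10⁻⁵ × sin 54° = 1.18×10⁻⁴ s⁻¹
Height gradient: |∂Z/∂n| = 30 m / 529000 m = 5.67×10⁻⁵
On a pressure surface, geostrophic balance gives V_g = (g/f)|∂Z/∂n|:
V_g = 9.81 × 5.67×10⁻⁵ / 1.18×10⁻⁴ = 4.72 m/s
Converting: 4.72 m/s × 1.944 = 9.17 knots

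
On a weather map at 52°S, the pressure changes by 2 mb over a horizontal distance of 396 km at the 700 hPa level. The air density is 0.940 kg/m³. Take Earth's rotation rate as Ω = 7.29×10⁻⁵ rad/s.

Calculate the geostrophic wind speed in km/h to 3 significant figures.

16.8 km/h

Coriolis parameter at 52°S:
f = 2Ω sin φ = 2 × 7.29×10⁻⁵ × sin 52° = 1.15×10⁻⁴ s⁻¹
Pressure gradient: |∂P/∂n| = 200 Pa / 396000 m = 5.05×10⁻⁴ Pa/m
Geostrophic balance (pressure-gradient force = Coriolis force):
V_g = (1/(fρ)) |∂P/∂n| = 5.05×10⁻⁴ / (1.15×10⁻⁴ × 0.940) = 4.68 m/s
Converting: 4.68 m/s × 3.6 = 16.8 km/h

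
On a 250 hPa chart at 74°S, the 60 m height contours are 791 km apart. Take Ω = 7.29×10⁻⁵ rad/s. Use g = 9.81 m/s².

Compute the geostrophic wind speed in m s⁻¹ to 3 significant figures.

5.31 m s⁻¹

Coriolis parameter at 74°S:
f = 2Ω sin φ = 2 × 7.29×10⁻⁵ × sin 74° = 1.40×10⁻⁴ s⁻¹
Height gradient: |∂Z/∂n| = 60 m / 791000 m = 7.59×10⁻⁵
On a pressure surface, geostrophic balance gives V_g = (g/f)|∂Z/∂n|:
V_g = 9.81 × 7.59×10⁻⁵ / 1.40×10⁻⁴ = 5.31 m/s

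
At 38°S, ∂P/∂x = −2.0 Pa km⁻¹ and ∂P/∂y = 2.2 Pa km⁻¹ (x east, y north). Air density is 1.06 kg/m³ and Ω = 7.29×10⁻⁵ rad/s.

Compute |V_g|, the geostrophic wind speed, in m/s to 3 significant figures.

Coriolis parameter at 38°S:
f = 2Ω sin φ = 2 × 7.29×10⁻⁵ × sin 38° = 8.98×10⁻⁵ s⁻¹
In the Southern Hemisphere f is negative: f = −8.98×10⁻⁵ s⁻¹.
Component geostrophic relations (x east, y north):
u_g = −(1/(fρ)) ∂P/∂y,  v_g = (1/(fρ)) ∂P/∂x
u_g = −(2.2×10⁻³)/(−8.98×10⁻⁵ × 1.06) = 23.1 m/s;  v_g = (−2.0×10⁻³)/(−8.98×10⁻⁵ × 1.06) = 21.0 m/s
|V_g| = √(u_g² + v_g²) = 31.2 m/s

31.2 m/s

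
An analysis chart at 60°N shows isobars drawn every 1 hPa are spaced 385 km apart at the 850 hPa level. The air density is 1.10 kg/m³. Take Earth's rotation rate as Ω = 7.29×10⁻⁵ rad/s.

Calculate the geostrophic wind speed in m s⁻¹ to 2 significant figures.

1.9 m s⁻¹

Coriolis parameter at 60°N:
f = 2Ω sin φ = 2 × 7.29×10⁻⁵ × sin 60° = 1.26×10⁻⁴ s⁻¹
Pressure gradient: |∂P/∂n| = 100 Pa / 385000 m = 2.60×10⁻⁴ Pa/m
Geostrophic balance (pressure-gradient force = Coriolis force):
V_g = (1/(fρ)) |∂P/∂n| = 2.60×10⁻⁴ / (1.26×10⁻⁴ × 1.10) = 1.87 m/s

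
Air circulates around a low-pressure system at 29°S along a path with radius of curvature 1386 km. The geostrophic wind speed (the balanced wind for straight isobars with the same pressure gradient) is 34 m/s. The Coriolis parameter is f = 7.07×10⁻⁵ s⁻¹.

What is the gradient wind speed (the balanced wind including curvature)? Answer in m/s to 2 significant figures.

27 m/s

Around a low, centrifugal force acts outward with Coriolis, so pressure-gradient force balances both:
(1/ρ)|∂P/∂n| = fV + V²/R  →  V² + fR·V − fR·V_g = 0
With fR = 7.07×10⁻⁵ × 1386×10³ m = 98.0 m/s:
V = [−fR + √((fR)² + 4 fR V_g)]/2 = [−98.0 + √(98.0² + 4×98.0×34)]/2 = 26.7 m/s
Subgeostrophic (V < V_g = 34 m/s), as expected around a low.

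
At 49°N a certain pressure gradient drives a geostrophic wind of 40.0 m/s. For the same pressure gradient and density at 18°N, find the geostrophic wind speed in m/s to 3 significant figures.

97.7 m/s

With the same pressure gradient and density, V_g ∝ 1/f ∝ 1/sin φ.
V₂ = V₁ · sin φ₁ / sin φ₂ = 40.0 × sin 49° / sin 18°
V₂ = 40.0 × 0.7547/0.3090 = 97.7 m/s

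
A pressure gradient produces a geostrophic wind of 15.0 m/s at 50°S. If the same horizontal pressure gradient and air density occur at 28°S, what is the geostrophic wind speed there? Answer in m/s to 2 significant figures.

With the same pressure gradient and density, V_g ∝ 1/f ∝ 1/sin φ.
V₂ = V₁ · sin φ₁ / sin φ₂ = 15.0 × sin 50° / sin 28°
V₂ = 15.0 × 0.7660/0.4695 = 24 m/s

24 m/s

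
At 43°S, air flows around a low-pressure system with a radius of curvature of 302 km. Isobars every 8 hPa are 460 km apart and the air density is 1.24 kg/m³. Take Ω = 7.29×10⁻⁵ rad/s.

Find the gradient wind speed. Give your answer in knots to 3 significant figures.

20.3 knots

Coriolis parameter at 43°S:
f = 2Ω sin φ = 2 × 7.29×10⁻⁵ × sin 43° = 9.94×10⁻⁵ s⁻¹
Pressure gradient: |∂P/∂n| = 800 Pa / 460000 m = 1.74×10⁻³ Pa/m
Geostrophic speed: V_g = |∂P/∂n|/(fρ) = 1.74×10⁻³/(9.94×10⁻⁵ × 1.24) = 14.1 m/s
Around a low, centrifugal force acts outward with Coriolis, so pressure-gradient force balances both:
(1/ρ)|∂P/∂n| = fV + V²/R  →  V² + fR·V − fR·V_g = 0
With fR = 9.94×10⁻⁵ × 302×10³ m = 30.0 m/s:
V = [−fR + √((fR)² + 4 fR V_g)]/2 = [−30.0 + √(30.0² + 4×30.0×14.1)]/2 = 10.5 m/s
Subgeostrophic (V < V_g = 14.1 m/s), as expected around a low.
Converting: 10.5 m/s × 1.944 = 20.3 knots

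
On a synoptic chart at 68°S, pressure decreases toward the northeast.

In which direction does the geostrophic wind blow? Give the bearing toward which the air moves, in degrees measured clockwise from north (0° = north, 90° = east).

315°

The pressure-gradient force points toward the northeast (bearing 045°).
Geostrophic balance: in the Southern Hemisphere the Coriolis force deflects motion to the left, so the geostrophic wind blows 90° to the left of the pressure-gradient force (low pressure on the right).
Rotating 045° by 90° counterclockwise gives 315° — the wind blows toward the northwest.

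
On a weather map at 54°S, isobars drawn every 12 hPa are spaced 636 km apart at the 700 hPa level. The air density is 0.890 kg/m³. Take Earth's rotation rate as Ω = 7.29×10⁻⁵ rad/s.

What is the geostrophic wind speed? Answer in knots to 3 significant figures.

Coriolis parameter at 54°S:
f = 2Ω sin φ = 2 × 7.29×10⁻⁵ × sin 54° = 1.18×10⁻⁴ s⁻¹
Pressure gradient: |∂P/∂n| = 1200 Pa / 636000 m = 1.89×10⁻³ Pa/m
Geostrophic balance (pressure-gradient force = Coriolis force):
V_g = (1/(fρ)) |∂P/∂n| = 1.89×10⁻³ / (1.18×10⁻⁴ × 0.890) = 18.0 m/s
Converting: 18.0 m/s × 1.944 = 34.9 knots

34.9 knots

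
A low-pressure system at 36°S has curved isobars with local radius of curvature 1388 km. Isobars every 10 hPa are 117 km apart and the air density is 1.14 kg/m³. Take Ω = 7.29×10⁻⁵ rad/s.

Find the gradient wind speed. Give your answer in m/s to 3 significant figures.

58.6 m/s

Coriolis parameter at 36°S:
f = 2Ω sin φ = 2 × 7.29×10⁻⁵ × sin 36° = 8.57×10⁻⁵ s⁻¹
Pressure gradient: |∂P/∂n| = 1000 Pa / 117000 m = 8.55×10⁻³ Pa/m
Geostrophic speed: V_g = |∂P/∂n|/(fρ) = 8.55×10⁻³/(8.57×10⁻⁵ × 1.14) = 87.5 m/s
Around a low, centrifugal force acts outward with Coriolis, so pressure-gradient force balances both:
(1/ρ)|∂P/∂n| = fV + V²/R  →  V² + fR·V − fR·V_g = 0
With fR = 8.57×10⁻⁵ × 1388×10³ m = 119 m/s:
V = [−fR + √((fR)² + 4 fR V_g)]/2 = [−119 + √(119² + 4×119×87.5)]/2 = 58.6 m/s
Subgeostrophic (V < V_g = 87.5 m/s), as expected around a low.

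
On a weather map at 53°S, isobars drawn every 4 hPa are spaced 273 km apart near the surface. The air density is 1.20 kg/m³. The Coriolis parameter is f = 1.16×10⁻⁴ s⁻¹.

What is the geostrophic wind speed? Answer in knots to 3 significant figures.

20.5 knots

Pressure gradient: |∂P/∂n| = 400 Pa / 273000 m = 1.47×10⁻³ Pa/m
Geostrophic balance (pressure-gradient force = Coriolis force):
V_g = (1/(fρ)) |∂P/∂n| = 1.47×10⁻³ / (1.16×10⁻⁴ × 1.20) = 10.5 m/s
Converting: 10.5 m/s × 1.944 = 20.5 knots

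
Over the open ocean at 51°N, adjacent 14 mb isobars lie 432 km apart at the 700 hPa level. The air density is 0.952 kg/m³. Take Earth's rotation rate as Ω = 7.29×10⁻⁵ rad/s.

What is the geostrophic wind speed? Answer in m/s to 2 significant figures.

Coriolis parameter at 51°N:
f = 2Ω sin φ = 2 × 7.29×10⁻⁵ × sin 51° = 1.13×10⁻⁴ s⁻¹
Pressure gradient: |∂P/∂n| = 1400 Pa / 432000 m = 3.24×10⁻³ Pa/m
Geostrophic balance (pressure-gradient force = Coriolis force):
V_g = (1/(fρ)) |∂P/∂n| = 3.24×10⁻³ / (1.13×10⁻⁴ × 0.952) = 30.0 m/s

30 m/s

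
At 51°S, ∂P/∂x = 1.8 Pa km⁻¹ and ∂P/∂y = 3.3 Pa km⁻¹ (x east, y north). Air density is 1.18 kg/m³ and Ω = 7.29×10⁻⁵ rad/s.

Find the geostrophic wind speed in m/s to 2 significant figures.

Coriolis parameter at 51°S:
f = 2Ω sin φ = 2 × 7.29×10⁻⁵ × sin 51° = 1.13×10⁻⁴ s⁻¹
In the Southern Hemisphere f is negative: f = −1.13×10⁻⁴ s⁻¹.
Component geostrophic relations (x east, y north):
u_g = −(1/(fρ)) ∂P/∂y,  v_g = (1/(fρ)) ∂P/∂x
u_g = −(3.3×10⁻³)/(−1.13×10⁻⁴ × 1.18) = 24.7 m/s;  v_g = (1.8×10⁻³)/(−1.13×10⁻⁴ × 1.18) = −13.5 m/s
|V_g| = √(u_g² + v_g²) = 28.1 m/s

28 m/s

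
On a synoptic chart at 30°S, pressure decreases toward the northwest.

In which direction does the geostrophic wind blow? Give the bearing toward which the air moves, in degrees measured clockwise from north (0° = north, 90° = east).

The pressure-gradient force points toward the northwest (bearing 315°).
Geostrophic balance: in the Southern Hemisphere the Coriolis force deflects motion to the left, so the geostrophic wind blows 90° to the left of the pressure-gradient force (low pressure on the right).
Rotating 315° by 90° counterclockwise gives 225° — the wind blows toward the southwest.

225°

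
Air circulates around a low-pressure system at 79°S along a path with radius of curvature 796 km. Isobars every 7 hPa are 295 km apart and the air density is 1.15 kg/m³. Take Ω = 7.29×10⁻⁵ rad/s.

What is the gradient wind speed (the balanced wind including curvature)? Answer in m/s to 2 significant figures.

13 m/s

Coriolis parameter at 79°S:
f = 2Ω sin φ = 2 × 7.29×10⁻⁵ × sin 79° = 1.43×10⁻⁴ s⁻¹
Pressure gradient: |∂P/∂n| = 700 Pa / 295000 m = 2.37×10⁻³ Pa/m
Geostrophic speed: V_g = |∂P/∂n|/(fρ) = 2.37×10⁻³/(1.43×10⁻⁴ × 1.15) = 14.4 m/s
Around a low, centrifugal force acts outward with Coriolis, so pressure-gradient force balances both:
(1/ρ)|∂P/∂n| = fV + V²/R  →  V² + fR·V − fR·V_g = 0
With fR = 1.43×10⁻⁴ × 796×10³ m = 114 m/s:
V = [−fR + √((fR)² + 4 fR V_g)]/2 = [−114 + √(114² + 4×114×14.4)]/2 = 12.9 m/s
Subgeostrophic (V < V_g = 14.4 m/s), as expected around a low.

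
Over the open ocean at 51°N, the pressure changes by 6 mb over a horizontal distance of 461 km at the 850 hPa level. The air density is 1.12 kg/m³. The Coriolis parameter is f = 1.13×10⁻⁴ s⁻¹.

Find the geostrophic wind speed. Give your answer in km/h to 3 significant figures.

37.0 km/h

Pressure gradient: |∂P/∂n| = 600 Pa / 461000 m = 1.30×10⁻³ Pa/m
Geostrophic balance (pressure-gradient force = Coriolis force):
V_g = (1/(fρ)) |∂P/∂n| = 1.30×10⁻³ / (1.13×10⁻⁴ × 1.12) = 10.3 m/s
Converting: 10.3 m/s × 3.6 = 37.0 km/h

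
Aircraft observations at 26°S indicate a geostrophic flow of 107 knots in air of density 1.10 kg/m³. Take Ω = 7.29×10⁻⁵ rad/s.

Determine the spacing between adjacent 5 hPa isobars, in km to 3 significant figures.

129 km

Coriolis parameter at 26°S:
f = 2Ω sin φ = 2 × 7.29×10⁻⁵ × sin 26° = 6.39×10⁻⁵ s⁻¹
Wind speed in SI: 107 knots = 55.0 m/s
Geostrophic balance rearranged: |∂P/∂n| = f ρ V_g
|∂P/∂n| = 6.39×10⁻⁵ × 1.10 × 55.0 = 3.87×10⁻³ Pa/m
Isobar spacing: Δn = ΔP/|∂P/∂n| = 500 Pa / 3.87×10⁻³ Pa/m = 129198 m ≈ 129 km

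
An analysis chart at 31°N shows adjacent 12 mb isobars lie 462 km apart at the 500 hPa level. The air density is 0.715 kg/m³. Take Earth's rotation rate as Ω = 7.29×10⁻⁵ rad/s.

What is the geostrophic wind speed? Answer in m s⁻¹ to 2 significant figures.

Coriolis parameter at 31°N:
f = 2Ω sin φ = 2 × 7.29×10⁻⁵ × sin 31° = 7.51×10⁻⁵ s⁻¹
Pressure gradient: |∂P/∂n| = 1200 Pa / 462000 m = 2.60×10⁻³ Pa/m
Geostrophic balance (pressure-gradient force = Coriolis force):
V_g = (1/(fρ)) |∂P/∂n| = 2.60×10⁻³ / (7.51×10⁻⁵ × 0.715) = 48.4 m/s

48 m s⁻¹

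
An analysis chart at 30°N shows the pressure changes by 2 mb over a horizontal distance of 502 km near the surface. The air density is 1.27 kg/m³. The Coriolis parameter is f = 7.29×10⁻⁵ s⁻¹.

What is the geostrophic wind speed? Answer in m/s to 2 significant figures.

Pressure gradient: |∂P/∂n| = 200 Pa / 502000 m = 3.98×10⁻⁴ Pa/m
Geostrophic balance (pressure-gradient force = Coriolis force):
V_g = (1/(fρ)) |∂P/∂n| = 3.98×10⁻⁴ / (7.29×10⁻⁵ × 1.27) = 4.30 m/s

4.3 m/s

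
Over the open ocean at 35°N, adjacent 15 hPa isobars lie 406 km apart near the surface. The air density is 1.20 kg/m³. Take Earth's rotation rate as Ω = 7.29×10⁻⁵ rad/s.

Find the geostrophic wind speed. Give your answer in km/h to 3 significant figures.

133 km/h

Coriolis parameter at 35°N:
f = 2Ω sin φ = 2 × 7.29×10⁻⁵ × sin 35° = 8.36×10⁻⁵ s⁻¹
Pressure gradient: |∂P/∂n| = 1500 Pa / 406000 m = 3.69×10⁻³ Pa/m
Geostrophic balance (pressure-gradient force = Coriolis force):
V_g = (1/(fρ)) |∂P/∂n| = 3.69×10⁻³ / (8.36×10⁻⁵ × 1.20) = 36.8 m/s
Converting: 36.8 m/s × 3.6 = 133 km/h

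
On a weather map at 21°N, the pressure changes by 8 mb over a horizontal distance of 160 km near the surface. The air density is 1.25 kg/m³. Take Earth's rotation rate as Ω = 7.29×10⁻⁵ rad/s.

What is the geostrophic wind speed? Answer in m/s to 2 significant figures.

Coriolis parameter at 21°N:
f = 2Ω sin φ = 2 × 7.29×10⁻⁵ × sin 21° = 5.23×10⁻⁵ s⁻¹
Pressure gradient: |∂P/∂n| = 800 Pa / 160000 m = 5.00×10⁻³ Pa/m
Geostrophic balance (pressure-gradient force = Coriolis force):
V_g = (1/(fρ)) |∂P/∂n| = 5.00×10⁻³ / (5.23×10⁻⁵ × 1.25) = 76.6 m/s

77 m/s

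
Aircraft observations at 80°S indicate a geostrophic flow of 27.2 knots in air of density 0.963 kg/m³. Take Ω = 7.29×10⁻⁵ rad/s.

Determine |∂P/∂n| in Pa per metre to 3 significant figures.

1.93×10⁻³ Pa/m

Coriolis parameter at 80°S:
f = 2Ω sin φ = 2 × 7.29×10⁻⁵ × sin 80° = 1.44×10⁻⁴ s⁻¹
Wind speed in SI: 27.2 knots = 14.0 m/s
Geostrophic balance rearranged: |∂P/∂n| = f ρ V_g
|∂P/∂n| = 1.44×10⁻⁴ × 0.963 × 14.0 = 1.93×10⁻³ Pa/m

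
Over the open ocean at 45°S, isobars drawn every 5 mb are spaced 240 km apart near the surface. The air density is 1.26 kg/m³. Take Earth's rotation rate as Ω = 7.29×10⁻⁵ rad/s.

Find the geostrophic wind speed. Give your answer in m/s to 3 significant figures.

16.0 m/s

Coriolis parameter at 45°S:
f = 2Ω sin φ = 2 × 7.29×10⁻⁵ × sin 45° = 1.03×10⁻⁴ s⁻¹
Pressure gradient: |∂P/∂n| = 500 Pa / 240000 m = 2.08×10⁻³ Pa/m
Geostrophic balance (pressure-gradient force = Coriolis force):
V_g = (1/(fρ)) |∂P/∂n| = 2.08×10⁻³ / (1.03×10⁻⁴ × 1.26) = 16.0 m/s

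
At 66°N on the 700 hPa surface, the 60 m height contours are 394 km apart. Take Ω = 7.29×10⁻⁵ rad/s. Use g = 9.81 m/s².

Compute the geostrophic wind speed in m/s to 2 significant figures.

11 m/s

Coriolis parameter at 66°N:
f = 2Ω sin φ = 2 × 7.29×10⁻⁵ × sin 66° = 1.33×10⁻⁴ s⁻¹
Height gradient: |∂Z/∂n| = 60 m / 394000 m = 1.52×10⁻⁴
On a pressure surface, geostrophic balance gives V_g = (g/f)|∂Z/∂n|:
V_g = 9.81 × 1.52×10⁻⁴ / 1.33×10⁻⁴ = 11.2 m/s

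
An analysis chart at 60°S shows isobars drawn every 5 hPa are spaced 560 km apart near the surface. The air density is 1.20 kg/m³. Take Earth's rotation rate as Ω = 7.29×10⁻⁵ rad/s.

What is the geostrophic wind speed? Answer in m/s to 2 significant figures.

5.9 m/s

Coriolis parameter at 60°S:
f = 2Ω sin φ = 2 × 7.29×10⁻⁵ × sin 60° = 1.26×10⁻⁴ s⁻¹
Pressure gradient: |∂P/∂n| = 500 Pa / 560000 m = 8.93×10⁻⁴ Pa/m
Geostrophic balance (pressure-gradient force = Coriolis force):
V_g = (1/(fρ)) |∂P/∂n| = 8.93×10⁻⁴ / (1.26×10⁻⁴ × 1.20) = 5.89 m/s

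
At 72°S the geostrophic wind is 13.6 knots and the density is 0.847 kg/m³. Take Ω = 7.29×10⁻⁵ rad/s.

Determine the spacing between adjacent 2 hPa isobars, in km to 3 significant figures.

243 km

Coriolis parameter at 72°S:
f = 2Ω sin φ = 2 × 7.29×10⁻⁵ × sin 72° = 1.39×10⁻⁴ s⁻¹
Wind speed in SI: 13.6 knots = 7.00 m/s
Geostrophic balance rearranged: |∂P/∂n| = f ρ V_g
|∂P/∂n| = 1.39×10⁻⁴ × 0.847 × 7.00 = 8.22×10⁻⁴ Pa/m
Isobar spacing: Δn = ΔP/|∂P/∂n| = 200 Pa / 8.22×10⁻⁴ Pa/m = 243392 m ≈ 243 km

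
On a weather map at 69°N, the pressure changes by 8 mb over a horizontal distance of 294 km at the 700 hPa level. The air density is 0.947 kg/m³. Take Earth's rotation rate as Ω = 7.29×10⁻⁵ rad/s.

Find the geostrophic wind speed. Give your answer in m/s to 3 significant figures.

Coriolis parameter at 69°N:
f = 2Ω sin φ = 2 × 7.29×10⁻⁵ × sin 69° = 1.36×10⁻⁴ s⁻¹
Pressure gradient: |∂P/∂n| = 800 Pa / 294000 m = 2.72×10⁻³ Pa/m
Geostrophic balance (pressure-gradient force = Coriolis force):
V_g = (1/(fρ)) |∂P/∂n| = 2.72×10⁻³ / (1.36×10⁻⁴ × 0.947) = 21.1 m/s

21.1 m/s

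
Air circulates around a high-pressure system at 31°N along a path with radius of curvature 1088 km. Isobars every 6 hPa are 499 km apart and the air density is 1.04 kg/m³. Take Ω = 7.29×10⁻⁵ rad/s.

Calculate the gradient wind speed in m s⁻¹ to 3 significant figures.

Coriolis parameter at 31°N:
f = 2Ω sin φ = 2 × 7.29×10⁻⁵ × sin 31° = 7.51×10⁻⁵ s⁻¹
Pressure gradient: |∂P/∂n| = 600 Pa / 499000 m = 1.20×10⁻³ Pa/m
Geostrophic speed: V_g = |∂P/∂n|/(fρ) = 1.20×10⁻³/(7.51×10⁻⁵ × 1.04) = 15.4 m/s
Around a high, pressure-gradient force acts outward with centrifugal, so Coriolis balances both:
fV = (1/ρ)|∂P/∂n| + V²/R  →  V² − fR·V + fR·V_g = 0
With fR = 7.51×10⁻⁵ × 1088×10³ m = 81.7 m/s:
V = [fR − √((fR)² − 4 fR V_g)]/2 = [81.7 − √(81.7² − 4×81.7×15.4)]/2 = 20.6 m/s
Supergeostrophic (V > V_g = 15.4 m/s), as expected around a high.

20.6 m s⁻¹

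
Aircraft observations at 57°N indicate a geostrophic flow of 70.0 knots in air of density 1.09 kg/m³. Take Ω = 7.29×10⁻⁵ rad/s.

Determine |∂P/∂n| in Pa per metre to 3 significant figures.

Coriolis parameter at 57°N:
f = 2Ω sin φ = 2 × 7.29×10⁻⁵ × sin 57° = 1.22×10⁻⁴ s⁻¹
Wind speed in SI: 70.0 knots = 36.0 m/s
Geostrophic balance rearranged: |∂P/∂n| = f ρ V_g
|∂P/∂n| = 1.22×10⁻⁴ × 1.09 × 36.0 = 4.80×10⁻³ Pa/m

4.80×10⁻³ Pa/m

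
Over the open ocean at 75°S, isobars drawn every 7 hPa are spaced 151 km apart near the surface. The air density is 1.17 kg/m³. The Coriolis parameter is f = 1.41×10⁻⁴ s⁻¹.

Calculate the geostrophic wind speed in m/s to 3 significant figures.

Pressure gradient: |∂P/∂n| = 700 Pa / 151000 m = 4.64×10⁻³ Pa/m
Geostrophic balance (pressure-gradient force = Coriolis force):
V_g = (1/(fρ)) |∂P/∂n| = 4.64×10⁻³ / (1.41×10⁻⁴ × 1.17) = 28.1 m/s

28.1 m/s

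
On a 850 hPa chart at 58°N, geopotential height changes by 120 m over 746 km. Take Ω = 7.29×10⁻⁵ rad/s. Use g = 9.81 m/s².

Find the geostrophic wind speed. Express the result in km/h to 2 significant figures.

Coriolis parameter at 58°N:
f = 2Ω sin φ = 2 × 7.29×10⁻⁵ × sin 58° = 1.24×10⁻⁴ s⁻¹
Height gradient: |∂Z/∂n| = 120 m / 746000 m = 1.61×10⁻⁴
On a pressure surface, geostrophic balance gives V_g = (g/f)|∂Z/∂n|:
V_g = 9.81 × 1.61×10⁻⁴ / 1.24×10⁻⁴ = 12.8 m/s
Converting: 12.8 m/s × 3.6 = 46 km/h

46 km/h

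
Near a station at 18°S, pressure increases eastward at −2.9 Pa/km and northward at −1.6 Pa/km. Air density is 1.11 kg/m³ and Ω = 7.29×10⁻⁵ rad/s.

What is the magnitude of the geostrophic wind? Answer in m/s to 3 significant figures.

66.2 m/s

Coriolis parameter at 18°S:
f = 2Ω sin φ = 2 × 7.29×10⁻⁵ × sin 18° = 4.51×10⁻⁵ s⁻¹
In the Southern Hemisphere f is negative: f = −4.51×10⁻⁵ s⁻¹.
Component geostrophic relations (x east, y north):
u_g = −(1/(fρ)) ∂P/∂y,  v_g = (1/(fρ)) ∂P/∂x
u_g = −(−1.6×10⁻³)/(−4.51×10⁻⁵ × 1.11) = −32.0 m/s;  v_g = (−2.9×10⁻³)/(−4.51×10⁻⁵ × 1.11) = 58.0 m/s
|V_g| = √(u_g² + v_g²) = 66.2 m/s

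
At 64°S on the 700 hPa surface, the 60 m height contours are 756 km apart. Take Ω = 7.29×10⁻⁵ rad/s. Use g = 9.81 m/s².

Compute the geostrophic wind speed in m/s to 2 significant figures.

5.9 m/s

Coriolis parameter at 64°S:
f = 2Ω sin φ = 2 × 7.29×10⁻⁵ × sin 64° = 1.31×10⁻⁴ s⁻¹
Height gradient: |∂Z/∂n| = 60 m / 756000 m = 7.94×10⁻⁵
On a pressure surface, geostrophic balance gives V_g = (g/f)|∂Z/∂n|:
V_g = 9.81 × 7.94×10⁻⁵ / 1.31×10⁻⁴ = 5.94 m/s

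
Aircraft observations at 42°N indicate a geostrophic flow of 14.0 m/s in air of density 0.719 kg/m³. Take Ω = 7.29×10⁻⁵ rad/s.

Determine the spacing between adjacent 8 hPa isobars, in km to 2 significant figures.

Coriolis parameter at 42°N:
f = 2Ω sin φ = 2 × 7.29×10⁻⁵ × sin 42° = 9.76×10⁻⁵ s⁻¹
Geostrophic balance rearranged: |∂P/∂n| = f ρ V_g
|∂P/∂n| = 9.76×10⁻⁵ × 0.719 × 14.0 = 9.82×10⁻⁴ Pa/m
Isobar spacing: Δn = ΔP/|∂P/∂n| = 800 Pa / 9.82×10⁻⁴ Pa/m = 814638 m ≈ 810 km

810 km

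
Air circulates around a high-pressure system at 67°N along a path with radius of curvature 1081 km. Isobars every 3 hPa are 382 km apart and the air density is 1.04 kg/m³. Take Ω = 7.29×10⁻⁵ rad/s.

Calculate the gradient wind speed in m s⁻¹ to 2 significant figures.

Coriolis parameter at 67°N:
f = 2Ω sin φ = 2 × 7.29×10⁻⁵ × sin 67° = 1.34×10⁻⁴ s⁻¹
Pressure gradient: |∂P/∂n| = 300 Pa / 382000 m = 7.85×10⁻⁴ Pa/m
Geostrophic speed: V_g = |∂P/∂n|/(fρ) = 7.85×10⁻⁴/(1.34×10⁻⁴ × 1.04) = 5.63 m/s
Around a high, pressure-gradient force acts outward with centrifugal, so Coriolis balances both:
fV = (1/ρ)|∂P/∂n| + V²/R  →  V² − fR·V + fR·V_g = 0
With fR = 1.34×10⁻⁴ × 1081×10³ m = 145 m/s:
V = [fR − √((fR)² − 4 fR V_g)]/2 = [145 − √(145² − 4×145×5.63)]/2 = 5.86 m/s
Supergeostrophic (V > V_g = 5.63 m/s), as expected around a high.

5.9 m s⁻¹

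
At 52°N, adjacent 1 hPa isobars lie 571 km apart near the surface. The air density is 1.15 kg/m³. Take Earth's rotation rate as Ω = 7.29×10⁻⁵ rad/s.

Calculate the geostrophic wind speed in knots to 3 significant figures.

2.58 knots

Coriolis parameter at 52°N:
f = 2Ω sin φ = 2 × 7.29×10⁻⁵ × sin 52° = 1.15×10⁻⁴ s⁻¹
Pressure gradient: |∂P/∂n| = 100 Pa / 571000 m = 1.75×10⁻⁴ Pa/m
Geostrophic balance (pressure-gradient force = Coriolis force):
V_g = (1/(fρ)) |∂P/∂n| = 1.75×10⁻⁴ / (1.15×10⁻⁴ × 1.15) = 1.33 m/s
Converting: 1.33 m/s × 1.944 = 2.58 knots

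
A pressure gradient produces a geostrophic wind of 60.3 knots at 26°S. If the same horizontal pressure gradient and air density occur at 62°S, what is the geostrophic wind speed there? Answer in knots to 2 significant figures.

With the same pressure gradient and density, V_g ∝ 1/f ∝ 1/sin φ.
V₂ = V₁ · sin φ₁ / sin φ₂ = 60.3 × sin 26° / sin 62°
V₂ = 60.3 × 0.4384/0.8829 = 30 knots

30 knots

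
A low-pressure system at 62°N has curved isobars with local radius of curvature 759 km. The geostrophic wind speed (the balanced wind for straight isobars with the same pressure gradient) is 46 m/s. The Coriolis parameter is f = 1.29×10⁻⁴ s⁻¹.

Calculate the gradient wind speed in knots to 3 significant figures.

Around a low, centrifugal force acts outward with Coriolis, so pressure-gradient force balances both:
(1/ρ)|∂P/∂n| = fV + V²/R  →  V² + fR·V − fR·V_g = 0
With fR = 1.29×10⁻⁴ × 759×10³ m = 97.9 m/s:
V = [−fR + √((fR)² + 4 fR V_g)]/2 = [−97.9 + √(97.9² + 4×97.9×46)]/2 = 34.1 m/s
Subgeostrophic (V < V_g = 46 m/s), as expected around a low.
Converting: 34.1 m/s × 1.944 = 66.3 knots

66.3 knots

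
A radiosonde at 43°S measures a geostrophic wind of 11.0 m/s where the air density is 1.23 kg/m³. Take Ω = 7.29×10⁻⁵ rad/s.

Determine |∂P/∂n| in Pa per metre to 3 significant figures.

1.35×10⁻³ Pa/m

Coriolis parameter at 43°S:
f = 2Ω sin φ = 2 × 7.29×10⁻⁵ × sin 43° = 9.94×10⁻⁵ s⁻¹
Geostrophic balance rearranged: |∂P/∂n| = f ρ V_g
|∂P/∂n| = 9.94×10⁻⁵ × 1.23 × 11.0 = 1.35×10⁻³ Pa/m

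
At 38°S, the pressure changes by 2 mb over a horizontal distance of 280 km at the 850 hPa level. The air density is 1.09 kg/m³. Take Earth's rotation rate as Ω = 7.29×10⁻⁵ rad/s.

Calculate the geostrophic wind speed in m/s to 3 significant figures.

7.30 m/s

Coriolis parameter at 38°S:
f = 2Ω sin φ = 2 × 7.29×10⁻⁵ × sin 38° = 8.98×10⁻⁵ s⁻¹
Pressure gradient: |∂P/∂n| = 200 Pa / 280000 m = 7.14×10⁻⁴ Pa/m
Geostrophic balance (pressure-gradient force = Coriolis force):
V_g = (1/(fρ)) |∂P/∂n| = 7.14×10⁻⁴ / (8.98×10⁻⁵ × 1.09) = 7.30 m/s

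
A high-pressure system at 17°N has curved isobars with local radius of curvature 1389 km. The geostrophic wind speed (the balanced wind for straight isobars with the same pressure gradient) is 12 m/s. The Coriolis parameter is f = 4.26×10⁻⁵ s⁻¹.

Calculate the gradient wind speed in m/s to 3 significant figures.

16.7 m/s

Around a high, pressure-gradient force acts outward with centrifugal, so Coriolis balances both:
fV = (1/ρ)|∂P/∂n| + V²/R  →  V² − fR·V + fR·V_g = 0
With fR = 4.26×10⁻⁵ × 1389×10³ m = 59.2 m/s:
V = [fR − √((fR)² − 4 fR V_g)]/2 = [59.2 − √(59.2² − 4×59.2×12)]/2 = 16.7 m/s
Supergeostrophic (V > V_g = 12 m/s), as expected around a high.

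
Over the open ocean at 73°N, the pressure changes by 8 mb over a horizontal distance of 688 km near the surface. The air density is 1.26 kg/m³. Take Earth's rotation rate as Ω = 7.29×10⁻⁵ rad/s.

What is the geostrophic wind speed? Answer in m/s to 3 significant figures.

6.62 m/s

Coriolis parameter at 73°N:
f = 2Ω sin φ = 2 × 7.29×10⁻⁵ × sin 73° = 1.39×10⁻⁴ s⁻¹
Pressure gradient: |∂P/∂n| = 800 Pa / 688000 m = 1.16×10⁻³ Pa/m
Geostrophic balance (pressure-gradient force = Coriolis force):
V_g = (1/(fρ)) |∂P/∂n| = 1.16×10⁻³ / (1.39×10⁻⁴ × 1.26) = 6.62 m/s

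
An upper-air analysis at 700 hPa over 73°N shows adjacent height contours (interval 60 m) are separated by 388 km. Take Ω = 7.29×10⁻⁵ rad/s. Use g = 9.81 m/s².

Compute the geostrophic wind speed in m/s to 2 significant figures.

11 m/s

Coriolis parameter at 73°N:
f = 2Ω sin φ = 2 × 7.29×10⁻⁵ × sin 73° = 1.39×10⁻⁴ s⁻¹
Height gradient: |∂Z/∂n| = 60 m / 388000 m = 1.55×10⁻⁴
On a pressure surface, geostrophic balance gives V_g = (g/f)|∂Z/∂n|:
V_g = 9.81 × 1.55×10⁻⁴ / 1.39×10⁻⁴ = 10.9 m/s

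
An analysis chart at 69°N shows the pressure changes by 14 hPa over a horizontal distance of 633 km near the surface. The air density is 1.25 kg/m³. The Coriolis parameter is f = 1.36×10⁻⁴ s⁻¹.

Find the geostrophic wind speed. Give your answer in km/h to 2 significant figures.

Pressure gradient: |∂P/∂n| = 1400 Pa / 633000 m = 2.21×10⁻³ Pa/m
Geostrophic balance (pressure-gradient force = Coriolis force):
V_g = (1/(fρ)) |∂P/∂n| = 2.21×10⁻³ / (1.36×10⁻⁴ × 1.25) = 13.0 m/s
Converting: 13.0 m/s × 3.6 = 47 km/h

47 km/h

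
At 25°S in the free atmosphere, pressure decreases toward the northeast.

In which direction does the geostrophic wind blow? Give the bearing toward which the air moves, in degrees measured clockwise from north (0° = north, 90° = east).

315°

The pressure-gradient force points toward the northeast (bearing 045°).
Geostrophic balance: in the Southern Hemisphere the Coriolis force deflects motion to the left, so the geostrophic wind blows 90° to the left of the pressure-gradient force (low pressure on the right).
Rotating 045° by 90° counterclockwise gives 315° — the wind blows toward the northwest.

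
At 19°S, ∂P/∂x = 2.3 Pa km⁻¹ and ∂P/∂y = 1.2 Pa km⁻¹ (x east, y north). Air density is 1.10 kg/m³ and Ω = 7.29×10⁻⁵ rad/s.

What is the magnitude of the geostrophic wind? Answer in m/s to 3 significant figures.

49.7 m/s

Coriolis parameter at 19°S:
f = 2Ω sin φ = 2 × 7.29×10⁻⁵ × sin 19° = 4.75×10⁻⁵ s⁻¹
In the Southern Hemisphere f is negative: f = −4.75×10⁻⁵ s⁻¹.
Component geostrophic relations (x east, y north):
u_g = −(1/(fρ)) ∂P/∂y,  v_g = (1/(fρ)) ∂P/∂x
u_g = −(1.2×10⁻³)/(−4.75×10⁻⁵ × 1.10) = 23.0 m/s;  v_g = (2.3×10⁻³)/(−4.75×10⁻⁵ × 1.10) = −44.0 m/s
|V_g| = √(u_g² + v_g²) = 49.7 m/s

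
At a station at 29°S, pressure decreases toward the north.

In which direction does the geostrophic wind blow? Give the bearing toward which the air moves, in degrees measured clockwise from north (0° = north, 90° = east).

270°

The pressure-gradient force points toward the north (bearing 000°).
Geostrophic balance: in the Southern Hemisphere the Coriolis force deflects motion to the left, so the geostrophic wind blows 90° to the left of the pressure-gradient force (low pressure on the right).
Rotating 000° by 90° counterclockwise gives 270° — the wind blows toward the west.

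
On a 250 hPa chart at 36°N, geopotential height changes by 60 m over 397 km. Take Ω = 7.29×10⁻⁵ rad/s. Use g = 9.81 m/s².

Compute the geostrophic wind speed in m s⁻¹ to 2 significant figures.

Coriolis parameter at 36°N:
f = 2Ω sin φ = 2 × 7.29×10⁻⁵ × sin 36° = 8.57×10⁻⁵ s⁻¹
Height gradient: |∂Z/∂n| = 60 m / 397000 m = 1.51×10⁻⁴
On a pressure surface, geostrophic balance gives V_g = (g/f)|∂Z/∂n|:
V_g = 9.81 × 1.51×10⁻⁴ / 8.57×10⁻⁵ = 17.3 m/s

17 m s⁻¹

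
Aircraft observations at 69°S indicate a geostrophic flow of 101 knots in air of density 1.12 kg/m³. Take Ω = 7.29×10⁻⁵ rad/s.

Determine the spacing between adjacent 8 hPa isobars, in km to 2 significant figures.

Coriolis parameter at 69°S:
f = 2Ω sin φ = 2 × 7.29×10⁻⁵ × sin 69° = 1.36×10⁻⁴ s⁻¹
Wind speed in SI: 101 knots = 52.0 m/s
Geostrophic balance rearranged: |∂P/∂n| = f ρ V_g
|∂P/∂n| = 1.36×10⁻⁴ × 1.12 × 52.0 = 7.92×10⁻³ Pa/m
Isobar spacing: Δn = ΔP/|∂P/∂n| = 800 Pa / 7.92×10⁻³ Pa/m = 100996 m ≈ 100 km

100 km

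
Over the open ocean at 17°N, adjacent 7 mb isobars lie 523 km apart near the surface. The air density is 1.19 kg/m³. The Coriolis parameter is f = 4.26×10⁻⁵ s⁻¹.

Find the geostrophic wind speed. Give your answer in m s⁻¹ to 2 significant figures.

26 m s⁻¹

Pressure gradient: |∂P/∂n| = 700 Pa / 523000 m = 1.34×10⁻³ Pa/m
Geostrophic balance (pressure-gradient force = Coriolis force):
V_g = (1/(fρ)) |∂P/∂n| = 1.34×10⁻³ / (4.26×10⁻⁵ × 1.19) = 26.4 m/s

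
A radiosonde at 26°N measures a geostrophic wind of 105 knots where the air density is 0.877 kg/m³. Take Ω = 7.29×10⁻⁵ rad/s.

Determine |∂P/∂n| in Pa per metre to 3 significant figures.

3.03×10⁻³ Pa/m

Coriolis parameter at 26°N:
f = 2Ω sin φ = 2 × 7.29×10⁻⁵ × sin 26° = 6.39×10⁻⁵ s⁻¹
Wind speed in SI: 105 knots = 54.0 m/s
Geostrophic balance rearranged: |∂P/∂n| = f ρ V_g
|∂P/∂n| = 6.39×10⁻⁵ × 0.877 × 54.0 = 3.03×10⁻³ Pa/m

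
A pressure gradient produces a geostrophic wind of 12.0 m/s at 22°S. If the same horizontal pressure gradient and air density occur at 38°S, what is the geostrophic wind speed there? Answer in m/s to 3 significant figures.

7.30 m/s

With the same pressure gradient and density, V_g ∝ 1/f ∝ 1/sin φ.
V₂ = V₁ · sin φ₁ / sin φ₂ = 12.0 × sin 22° / sin 38°
V₂ = 12.0 × 0.3746/0.6157 = 7.30 m/s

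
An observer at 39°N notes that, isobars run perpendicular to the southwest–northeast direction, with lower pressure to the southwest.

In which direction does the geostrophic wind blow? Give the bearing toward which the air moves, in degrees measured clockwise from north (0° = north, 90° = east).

The pressure-gradient force points toward the southwest (bearing 225°).
Geostrophic balance: in the Northern Hemisphere the Coriolis force deflects motion to the right, so the geostrophic wind blows 90° to the right of the pressure-gradient force (low pressure on the left).
Rotating 225° by 90° clockwise gives 315° — the wind blows toward the northwest.

315°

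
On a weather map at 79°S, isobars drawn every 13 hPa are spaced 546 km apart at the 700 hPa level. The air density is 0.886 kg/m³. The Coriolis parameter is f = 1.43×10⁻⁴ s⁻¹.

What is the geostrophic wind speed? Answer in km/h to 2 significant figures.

68 km/h

Pressure gradient: |∂P/∂n| = 1300 Pa / 546000 m = 2.38×10⁻³ Pa/m
Geostrophic balance (pressure-gradient force = Coriolis force):
V_g = (1/(fρ)) |∂P/∂n| = 2.38×10⁻³ / (1.43×10⁻⁴ × 0.886) = 18.8 m/s
Converting: 18.8 m/s × 3.6 = 68 km/h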